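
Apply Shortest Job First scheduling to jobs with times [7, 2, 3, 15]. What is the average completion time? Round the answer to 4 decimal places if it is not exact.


SJF order (ascending): [2, 3, 7, 15]
Completion times:
  Job 1: burst=2, C=2
  Job 2: burst=3, C=5
  Job 3: burst=7, C=12
  Job 4: burst=15, C=27
Average completion = 46/4 = 11.5

11.5


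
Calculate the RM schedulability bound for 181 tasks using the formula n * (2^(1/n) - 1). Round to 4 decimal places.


Compute 2^(1/181) = 1.0038368845
Subtract 1: 1.0038368845 - 1 = 0.0038368845
Multiply by n: 181 * 0.0038368845 = 0.6944760945
Round to 4 dp: 0.6945

0.6945


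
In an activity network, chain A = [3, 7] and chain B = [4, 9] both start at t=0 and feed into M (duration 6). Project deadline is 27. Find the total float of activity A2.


Forward pass: ES(A2) = sum of predecessors on chain A = 3
EF = ES + duration = 3 + 7 = 10
Backward pass: LF(M) = deadline = 27; LS(M) = 27 - 6 = 21
LF(A2) = LS(M) - sum(successors on chain A) = 21 - 0 = 21
LS = LF - duration = 21 - 7 = 14
Total float = LS - ES = 14 - 3 = 11

11


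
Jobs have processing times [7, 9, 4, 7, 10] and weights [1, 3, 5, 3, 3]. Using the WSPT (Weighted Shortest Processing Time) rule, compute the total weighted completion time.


Compute p/w ratios and sort ascending (WSPT): [(4, 5), (7, 3), (9, 3), (10, 3), (7, 1)]
Compute weighted completion times:
  Job (p=4,w=5): C=4, w*C=5*4=20
  Job (p=7,w=3): C=11, w*C=3*11=33
  Job (p=9,w=3): C=20, w*C=3*20=60
  Job (p=10,w=3): C=30, w*C=3*30=90
  Job (p=7,w=1): C=37, w*C=1*37=37
Total weighted completion time = 240

240


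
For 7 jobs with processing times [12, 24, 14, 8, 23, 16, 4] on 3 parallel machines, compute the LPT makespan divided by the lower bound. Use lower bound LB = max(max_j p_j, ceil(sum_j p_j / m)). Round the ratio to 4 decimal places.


LPT order: [24, 23, 16, 14, 12, 8, 4]
Machine loads after assignment: [32, 35, 34]
LPT makespan = 35
Lower bound = max(max_job, ceil(total/3)) = max(24, 34) = 34
Ratio = 35 / 34 = 1.0294

1.0294


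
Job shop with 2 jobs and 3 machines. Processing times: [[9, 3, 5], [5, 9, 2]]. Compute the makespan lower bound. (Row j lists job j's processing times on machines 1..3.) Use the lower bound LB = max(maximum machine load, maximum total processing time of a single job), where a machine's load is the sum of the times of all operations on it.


Machine loads:
  Machine 1: 9 + 5 = 14
  Machine 2: 3 + 9 = 12
  Machine 3: 5 + 2 = 7
Max machine load = 14
Job totals:
  Job 1: 17
  Job 2: 16
Max job total = 17
Lower bound = max(14, 17) = 17

17


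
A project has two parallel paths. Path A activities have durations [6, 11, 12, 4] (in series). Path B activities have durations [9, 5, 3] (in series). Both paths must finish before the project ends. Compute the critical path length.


Path A total = 6 + 11 + 12 + 4 = 33
Path B total = 9 + 5 + 3 = 17
Critical path = longest path = max(33, 17) = 33

33


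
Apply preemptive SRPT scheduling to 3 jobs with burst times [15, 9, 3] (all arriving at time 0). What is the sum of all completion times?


Since all jobs arrive at t=0, SRPT equals SPT ordering.
SPT order: [3, 9, 15]
Completion times:
  Job 1: p=3, C=3
  Job 2: p=9, C=12
  Job 3: p=15, C=27
Total completion time = 3 + 12 + 27 = 42

42


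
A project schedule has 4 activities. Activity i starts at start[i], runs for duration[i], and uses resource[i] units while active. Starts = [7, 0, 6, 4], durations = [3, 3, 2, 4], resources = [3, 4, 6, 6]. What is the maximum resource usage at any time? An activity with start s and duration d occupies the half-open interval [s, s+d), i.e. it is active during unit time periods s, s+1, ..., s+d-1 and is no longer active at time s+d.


Each activity i is active on [start_i, start_i + duration_i).
Compute total resource usage per time slot:
  t=0: active resources = [4], total = 4
  t=1: active resources = [4], total = 4
  t=2: active resources = [4], total = 4
  t=3: active resources = [], total = 0
  t=4: active resources = [6], total = 6
  t=5: active resources = [6], total = 6
  t=6: active resources = [6, 6], total = 12
  t=7: active resources = [3, 6, 6], total = 15
  t=8: active resources = [3], total = 3
  t=9: active resources = [3], total = 3
Peak resource demand = 15

15


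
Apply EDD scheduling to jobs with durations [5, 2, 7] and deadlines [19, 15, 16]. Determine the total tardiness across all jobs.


Sort by due date (EDD order): [(2, 15), (7, 16), (5, 19)]
Compute completion times and tardiness:
  Job 1: p=2, d=15, C=2, tardiness=max(0,2-15)=0
  Job 2: p=7, d=16, C=9, tardiness=max(0,9-16)=0
  Job 3: p=5, d=19, C=14, tardiness=max(0,14-19)=0
Total tardiness = 0

0


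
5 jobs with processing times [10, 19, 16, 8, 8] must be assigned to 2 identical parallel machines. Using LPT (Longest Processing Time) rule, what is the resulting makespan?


Sort jobs in decreasing order (LPT): [19, 16, 10, 8, 8]
Assign each job to the least loaded machine:
  Machine 1: jobs [19, 8], load = 27
  Machine 2: jobs [16, 10, 8], load = 34
Makespan = max load = 34

34


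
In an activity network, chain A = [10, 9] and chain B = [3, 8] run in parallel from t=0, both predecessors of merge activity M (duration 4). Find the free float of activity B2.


ES(B2) = sum of predecessors on chain B = 3
EF(B2) = ES + duration = 3 + 8 = 11
Successor of B2 is M. ES(M) = max(sum(A), sum(B)) = max(19, 11) = 19
Free float = ES(successor) - EF(current) = 19 - 11 = 8

8


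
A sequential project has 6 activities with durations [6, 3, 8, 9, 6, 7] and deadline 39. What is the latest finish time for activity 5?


LF(activity 5) = deadline - sum of successor durations
Successors: activities 6 through 6 with durations [7]
Sum of successor durations = 7
LF = 39 - 7 = 32

32


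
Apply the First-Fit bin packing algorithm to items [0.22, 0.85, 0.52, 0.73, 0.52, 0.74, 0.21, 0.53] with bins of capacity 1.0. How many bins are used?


Place items sequentially using First-Fit:
  Item 0.22 -> new Bin 1
  Item 0.85 -> new Bin 2
  Item 0.52 -> Bin 1 (now 0.74)
  Item 0.73 -> new Bin 3
  Item 0.52 -> new Bin 4
  Item 0.74 -> new Bin 5
  Item 0.21 -> Bin 1 (now 0.95)
  Item 0.53 -> new Bin 6
Total bins used = 6

6


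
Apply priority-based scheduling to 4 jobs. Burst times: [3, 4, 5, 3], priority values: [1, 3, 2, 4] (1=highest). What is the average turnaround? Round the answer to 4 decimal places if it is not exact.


Sort by priority (ascending = highest first):
Order: [(1, 3), (2, 5), (3, 4), (4, 3)]
Completion times:
  Priority 1, burst=3, C=3
  Priority 2, burst=5, C=8
  Priority 3, burst=4, C=12
  Priority 4, burst=3, C=15
Average turnaround = 38/4 = 9.5

9.5


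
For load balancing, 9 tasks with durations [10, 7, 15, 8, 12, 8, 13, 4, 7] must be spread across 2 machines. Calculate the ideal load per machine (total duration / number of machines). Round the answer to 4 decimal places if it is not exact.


Total processing time = 10 + 7 + 15 + 8 + 12 + 8 + 13 + 4 + 7 = 84
Number of machines = 2
Ideal balanced load = 84 / 2 = 42.0

42.0


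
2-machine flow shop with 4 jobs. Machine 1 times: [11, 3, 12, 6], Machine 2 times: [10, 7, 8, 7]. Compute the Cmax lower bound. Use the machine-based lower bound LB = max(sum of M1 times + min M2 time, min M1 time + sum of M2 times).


LB1 = sum(M1 times) + min(M2 times) = 32 + 7 = 39
LB2 = min(M1 times) + sum(M2 times) = 3 + 32 = 35
Lower bound = max(LB1, LB2) = max(39, 35) = 39

39


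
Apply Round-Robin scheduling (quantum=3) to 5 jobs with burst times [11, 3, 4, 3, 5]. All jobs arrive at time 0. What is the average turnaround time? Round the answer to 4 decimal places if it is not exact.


Time quantum = 3
Execution trace:
  J1 runs 3 units, time = 3
  J2 runs 3 units, time = 6
  J3 runs 3 units, time = 9
  J4 runs 3 units, time = 12
  J5 runs 3 units, time = 15
  J1 runs 3 units, time = 18
  J3 runs 1 units, time = 19
  J5 runs 2 units, time = 21
  J1 runs 3 units, time = 24
  J1 runs 2 units, time = 26
Finish times: [26, 6, 19, 12, 21]
Average turnaround = 84/5 = 16.8

16.8


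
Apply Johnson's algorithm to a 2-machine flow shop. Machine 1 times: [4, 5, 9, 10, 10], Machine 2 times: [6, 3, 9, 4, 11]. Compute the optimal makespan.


Apply Johnson's rule:
  Group 1 (a <= b): [(1, 4, 6), (3, 9, 9), (5, 10, 11)]
  Group 2 (a > b): [(4, 10, 4), (2, 5, 3)]
Optimal job order: [1, 3, 5, 4, 2]
Schedule:
  Job 1: M1 done at 4, M2 done at 10
  Job 3: M1 done at 13, M2 done at 22
  Job 5: M1 done at 23, M2 done at 34
  Job 4: M1 done at 33, M2 done at 38
  Job 2: M1 done at 38, M2 done at 41
Makespan = 41

41


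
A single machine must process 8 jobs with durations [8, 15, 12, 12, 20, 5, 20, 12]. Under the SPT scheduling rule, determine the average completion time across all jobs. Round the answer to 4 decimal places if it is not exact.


Sort jobs by processing time (SPT order): [5, 8, 12, 12, 12, 15, 20, 20]
Compute completion times sequentially:
  Job 1: processing = 5, completes at 5
  Job 2: processing = 8, completes at 13
  Job 3: processing = 12, completes at 25
  Job 4: processing = 12, completes at 37
  Job 5: processing = 12, completes at 49
  Job 6: processing = 15, completes at 64
  Job 7: processing = 20, completes at 84
  Job 8: processing = 20, completes at 104
Sum of completion times = 381
Average completion time = 381/8 = 47.625

47.625


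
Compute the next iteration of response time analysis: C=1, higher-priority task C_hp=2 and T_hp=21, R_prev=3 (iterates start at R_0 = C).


R_next = C + ceil(R_prev / T_hp) * C_hp
ceil(3 / 21) = ceil(0.1429) = 1
Interference = 1 * 2 = 2
R_next = 1 + 2 = 3
R_next = R_prev, so the iteration has converged (response time = 3).

3


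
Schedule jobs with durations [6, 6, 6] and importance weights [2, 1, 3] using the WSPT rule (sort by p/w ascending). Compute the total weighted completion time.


Compute p/w ratios and sort ascending (WSPT): [(6, 3), (6, 2), (6, 1)]
Compute weighted completion times:
  Job (p=6,w=3): C=6, w*C=3*6=18
  Job (p=6,w=2): C=12, w*C=2*12=24
  Job (p=6,w=1): C=18, w*C=1*18=18
Total weighted completion time = 60

60


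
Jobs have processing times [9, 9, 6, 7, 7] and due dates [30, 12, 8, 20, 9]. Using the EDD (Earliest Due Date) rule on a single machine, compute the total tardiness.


Sort by due date (EDD order): [(6, 8), (7, 9), (9, 12), (7, 20), (9, 30)]
Compute completion times and tardiness:
  Job 1: p=6, d=8, C=6, tardiness=max(0,6-8)=0
  Job 2: p=7, d=9, C=13, tardiness=max(0,13-9)=4
  Job 3: p=9, d=12, C=22, tardiness=max(0,22-12)=10
  Job 4: p=7, d=20, C=29, tardiness=max(0,29-20)=9
  Job 5: p=9, d=30, C=38, tardiness=max(0,38-30)=8
Total tardiness = 31

31


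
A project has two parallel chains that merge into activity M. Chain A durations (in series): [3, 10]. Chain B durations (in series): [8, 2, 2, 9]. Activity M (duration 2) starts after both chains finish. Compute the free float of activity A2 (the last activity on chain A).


ES(A2) = sum of predecessors on chain A = 3
EF(A2) = ES + duration = 3 + 10 = 13
Successor of A2 is M. ES(M) = max(sum(A), sum(B)) = max(13, 21) = 21
Free float = ES(successor) - EF(current) = 21 - 13 = 8

8


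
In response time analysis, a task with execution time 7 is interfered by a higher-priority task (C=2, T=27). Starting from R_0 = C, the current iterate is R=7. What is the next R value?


R_next = C + ceil(R_prev / T_hp) * C_hp
ceil(7 / 27) = ceil(0.2593) = 1
Interference = 1 * 2 = 2
R_next = 7 + 2 = 9

9


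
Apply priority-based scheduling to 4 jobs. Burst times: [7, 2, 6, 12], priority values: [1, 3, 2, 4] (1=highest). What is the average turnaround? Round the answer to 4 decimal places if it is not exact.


Sort by priority (ascending = highest first):
Order: [(1, 7), (2, 6), (3, 2), (4, 12)]
Completion times:
  Priority 1, burst=7, C=7
  Priority 2, burst=6, C=13
  Priority 3, burst=2, C=15
  Priority 4, burst=12, C=27
Average turnaround = 62/4 = 15.5

15.5


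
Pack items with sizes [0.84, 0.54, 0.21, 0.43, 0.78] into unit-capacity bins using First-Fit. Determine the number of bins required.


Place items sequentially using First-Fit:
  Item 0.84 -> new Bin 1
  Item 0.54 -> new Bin 2
  Item 0.21 -> Bin 2 (now 0.75)
  Item 0.43 -> new Bin 3
  Item 0.78 -> new Bin 4
Total bins used = 4

4


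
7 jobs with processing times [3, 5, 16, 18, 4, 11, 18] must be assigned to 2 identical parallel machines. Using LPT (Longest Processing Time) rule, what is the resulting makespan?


Sort jobs in decreasing order (LPT): [18, 18, 16, 11, 5, 4, 3]
Assign each job to the least loaded machine:
  Machine 1: jobs [18, 16, 4], load = 38
  Machine 2: jobs [18, 11, 5, 3], load = 37
Makespan = max load = 38

38


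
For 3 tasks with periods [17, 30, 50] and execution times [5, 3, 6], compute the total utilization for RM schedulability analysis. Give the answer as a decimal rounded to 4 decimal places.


Compute individual utilizations (exact fractions):
  Task 1: C/T = 5/17 (approx. 0.2941)
  Task 2: C/T = 3/30 = 1/10 (approx. 0.1)
  Task 3: C/T = 6/50 = 3/25 (approx. 0.12)
Total utilization U = 5/17 + 1/10 + 3/25 = 437/850
Rounded to 4 decimal places: U = 0.5141
RM (Liu & Layland) bound for 3 tasks = 0.779763; compare with U = 437/850 (approx. 0.514118)
U <= bound, so schedulable by RM sufficient condition.

0.5141


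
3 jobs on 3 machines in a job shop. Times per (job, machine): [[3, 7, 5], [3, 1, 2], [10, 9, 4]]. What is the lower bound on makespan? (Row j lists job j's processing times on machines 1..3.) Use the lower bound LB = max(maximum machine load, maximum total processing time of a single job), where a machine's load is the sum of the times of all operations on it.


Machine loads:
  Machine 1: 3 + 3 + 10 = 16
  Machine 2: 7 + 1 + 9 = 17
  Machine 3: 5 + 2 + 4 = 11
Max machine load = 17
Job totals:
  Job 1: 15
  Job 2: 6
  Job 3: 23
Max job total = 23
Lower bound = max(17, 23) = 23

23


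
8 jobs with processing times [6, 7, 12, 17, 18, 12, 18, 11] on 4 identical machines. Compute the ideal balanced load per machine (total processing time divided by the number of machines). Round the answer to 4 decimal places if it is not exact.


Total processing time = 6 + 7 + 12 + 17 + 18 + 12 + 18 + 11 = 101
Number of machines = 4
Ideal balanced load = 101 / 4 = 25.25

25.25


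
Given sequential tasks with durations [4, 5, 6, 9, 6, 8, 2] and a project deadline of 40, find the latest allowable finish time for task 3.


LF(activity 3) = deadline - sum of successor durations
Successors: activities 4 through 7 with durations [9, 6, 8, 2]
Sum of successor durations = 25
LF = 40 - 25 = 15

15


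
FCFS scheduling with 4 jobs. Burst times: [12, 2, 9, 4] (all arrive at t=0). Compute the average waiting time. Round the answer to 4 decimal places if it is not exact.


FCFS order (as given): [12, 2, 9, 4]
Waiting times:
  Job 1: wait = 0
  Job 2: wait = 12
  Job 3: wait = 14
  Job 4: wait = 23
Sum of waiting times = 49
Average waiting time = 49/4 = 12.25

12.25


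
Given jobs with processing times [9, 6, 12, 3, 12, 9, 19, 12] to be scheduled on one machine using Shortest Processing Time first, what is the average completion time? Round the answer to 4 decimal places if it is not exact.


Sort jobs by processing time (SPT order): [3, 6, 9, 9, 12, 12, 12, 19]
Compute completion times sequentially:
  Job 1: processing = 3, completes at 3
  Job 2: processing = 6, completes at 9
  Job 3: processing = 9, completes at 18
  Job 4: processing = 9, completes at 27
  Job 5: processing = 12, completes at 39
  Job 6: processing = 12, completes at 51
  Job 7: processing = 12, completes at 63
  Job 8: processing = 19, completes at 82
Sum of completion times = 292
Average completion time = 292/8 = 36.5

36.5


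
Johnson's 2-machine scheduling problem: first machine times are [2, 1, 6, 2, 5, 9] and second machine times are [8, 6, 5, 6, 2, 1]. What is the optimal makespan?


Apply Johnson's rule:
  Group 1 (a <= b): [(2, 1, 6), (1, 2, 8), (4, 2, 6)]
  Group 2 (a > b): [(3, 6, 5), (5, 5, 2), (6, 9, 1)]
Optimal job order: [2, 1, 4, 3, 5, 6]
Schedule:
  Job 2: M1 done at 1, M2 done at 7
  Job 1: M1 done at 3, M2 done at 15
  Job 4: M1 done at 5, M2 done at 21
  Job 3: M1 done at 11, M2 done at 26
  Job 5: M1 done at 16, M2 done at 28
  Job 6: M1 done at 25, M2 done at 29
Makespan = 29

29


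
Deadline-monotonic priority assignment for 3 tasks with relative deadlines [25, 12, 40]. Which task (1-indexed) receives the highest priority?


Sort tasks by relative deadline (ascending):
  Task 2: deadline = 12
  Task 1: deadline = 25
  Task 3: deadline = 40
Priority order (highest first): [2, 1, 3]
Highest priority task = 2

2


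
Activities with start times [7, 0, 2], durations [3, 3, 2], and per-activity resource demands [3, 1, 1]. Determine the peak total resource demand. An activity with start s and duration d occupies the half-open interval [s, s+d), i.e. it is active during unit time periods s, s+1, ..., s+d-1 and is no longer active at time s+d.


Each activity i is active on [start_i, start_i + duration_i).
Compute total resource usage per time slot:
  t=0: active resources = [1], total = 1
  t=1: active resources = [1], total = 1
  t=2: active resources = [1, 1], total = 2
  t=3: active resources = [1], total = 1
  t=4: active resources = [], total = 0
  t=5: active resources = [], total = 0
  t=6: active resources = [], total = 0
  t=7: active resources = [3], total = 3
  t=8: active resources = [3], total = 3
  t=9: active resources = [3], total = 3
Peak resource demand = 3

3


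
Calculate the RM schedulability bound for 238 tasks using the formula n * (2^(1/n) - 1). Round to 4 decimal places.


Compute 2^(1/238) = 1.0029166282
Subtract 1: 1.0029166282 - 1 = 0.0029166282
Multiply by n: 238 * 0.0029166282 = 0.6941575116
Round to 4 dp: 0.6942

0.6942


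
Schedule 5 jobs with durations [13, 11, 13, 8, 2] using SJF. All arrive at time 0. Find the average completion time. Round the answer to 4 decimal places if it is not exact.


SJF order (ascending): [2, 8, 11, 13, 13]
Completion times:
  Job 1: burst=2, C=2
  Job 2: burst=8, C=10
  Job 3: burst=11, C=21
  Job 4: burst=13, C=34
  Job 5: burst=13, C=47
Average completion = 114/5 = 22.8

22.8


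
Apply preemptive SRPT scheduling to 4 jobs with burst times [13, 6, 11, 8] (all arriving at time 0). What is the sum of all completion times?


Since all jobs arrive at t=0, SRPT equals SPT ordering.
SPT order: [6, 8, 11, 13]
Completion times:
  Job 1: p=6, C=6
  Job 2: p=8, C=14
  Job 3: p=11, C=25
  Job 4: p=13, C=38
Total completion time = 6 + 14 + 25 + 38 = 83

83


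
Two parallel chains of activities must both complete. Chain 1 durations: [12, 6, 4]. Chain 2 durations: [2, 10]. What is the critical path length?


Path A total = 12 + 6 + 4 = 22
Path B total = 2 + 10 = 12
Critical path = longest path = max(22, 12) = 22

22


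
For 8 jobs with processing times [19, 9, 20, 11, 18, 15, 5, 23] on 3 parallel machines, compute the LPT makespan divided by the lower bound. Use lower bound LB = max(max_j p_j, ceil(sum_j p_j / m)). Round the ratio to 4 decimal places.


LPT order: [23, 20, 19, 18, 15, 11, 9, 5]
Machine loads after assignment: [43, 40, 37]
LPT makespan = 43
Lower bound = max(max_job, ceil(total/3)) = max(23, 40) = 40
Ratio = 43 / 40 = 1.075

1.075


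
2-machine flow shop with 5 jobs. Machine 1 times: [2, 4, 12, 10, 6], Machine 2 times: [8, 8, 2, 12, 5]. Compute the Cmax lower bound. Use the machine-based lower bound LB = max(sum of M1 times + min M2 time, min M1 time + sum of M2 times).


LB1 = sum(M1 times) + min(M2 times) = 34 + 2 = 36
LB2 = min(M1 times) + sum(M2 times) = 2 + 35 = 37
Lower bound = max(LB1, LB2) = max(36, 37) = 37

37


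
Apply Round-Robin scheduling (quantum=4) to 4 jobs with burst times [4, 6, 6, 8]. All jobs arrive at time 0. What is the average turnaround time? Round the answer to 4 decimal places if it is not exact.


Time quantum = 4
Execution trace:
  J1 runs 4 units, time = 4
  J2 runs 4 units, time = 8
  J3 runs 4 units, time = 12
  J4 runs 4 units, time = 16
  J2 runs 2 units, time = 18
  J3 runs 2 units, time = 20
  J4 runs 4 units, time = 24
Finish times: [4, 18, 20, 24]
Average turnaround = 66/4 = 16.5

16.5


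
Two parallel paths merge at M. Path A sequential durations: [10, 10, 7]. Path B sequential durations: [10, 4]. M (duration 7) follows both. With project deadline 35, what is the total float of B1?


Forward pass: ES(B1) = sum of predecessors on chain B = 0
EF = ES + duration = 0 + 10 = 10
Backward pass: LF(M) = deadline = 35; LS(M) = 35 - 7 = 28
LF(B1) = LS(M) - sum(successors on chain B) = 28 - 4 = 24
LS = LF - duration = 24 - 10 = 14
Total float = LS - ES = 14 - 0 = 14

14


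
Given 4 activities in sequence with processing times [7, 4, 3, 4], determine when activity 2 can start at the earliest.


Activity 2 starts after activities 1 through 1 complete.
Predecessor durations: [7]
ES = 7 = 7

7


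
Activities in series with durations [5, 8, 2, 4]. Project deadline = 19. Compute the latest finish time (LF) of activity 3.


LF(activity 3) = deadline - sum of successor durations
Successors: activities 4 through 4 with durations [4]
Sum of successor durations = 4
LF = 19 - 4 = 15

15


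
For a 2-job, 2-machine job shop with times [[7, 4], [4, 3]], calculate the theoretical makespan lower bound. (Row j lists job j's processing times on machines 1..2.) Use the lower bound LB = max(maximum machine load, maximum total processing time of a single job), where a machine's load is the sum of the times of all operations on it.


Machine loads:
  Machine 1: 7 + 4 = 11
  Machine 2: 4 + 3 = 7
Max machine load = 11
Job totals:
  Job 1: 11
  Job 2: 7
Max job total = 11
Lower bound = max(11, 11) = 11

11


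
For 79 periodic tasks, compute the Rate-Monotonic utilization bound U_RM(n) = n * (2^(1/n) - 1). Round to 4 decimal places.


Compute 2^(1/79) = 1.0088126194
Subtract 1: 1.0088126194 - 1 = 0.0088126194
Multiply by n: 79 * 0.0088126194 = 0.6961969326
Round to 4 dp: 0.6962

0.6962


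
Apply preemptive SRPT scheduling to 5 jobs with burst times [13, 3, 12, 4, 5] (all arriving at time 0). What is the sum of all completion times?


Since all jobs arrive at t=0, SRPT equals SPT ordering.
SPT order: [3, 4, 5, 12, 13]
Completion times:
  Job 1: p=3, C=3
  Job 2: p=4, C=7
  Job 3: p=5, C=12
  Job 4: p=12, C=24
  Job 5: p=13, C=37
Total completion time = 3 + 7 + 12 + 24 + 37 = 83

83


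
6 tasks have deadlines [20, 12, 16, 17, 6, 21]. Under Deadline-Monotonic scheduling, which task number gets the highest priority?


Sort tasks by relative deadline (ascending):
  Task 5: deadline = 6
  Task 2: deadline = 12
  Task 3: deadline = 16
  Task 4: deadline = 17
  Task 1: deadline = 20
  Task 6: deadline = 21
Priority order (highest first): [5, 2, 3, 4, 1, 6]
Highest priority task = 5

5


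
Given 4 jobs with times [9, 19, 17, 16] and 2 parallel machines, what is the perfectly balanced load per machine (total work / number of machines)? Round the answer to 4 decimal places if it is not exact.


Total processing time = 9 + 19 + 17 + 16 = 61
Number of machines = 2
Ideal balanced load = 61 / 2 = 30.5

30.5


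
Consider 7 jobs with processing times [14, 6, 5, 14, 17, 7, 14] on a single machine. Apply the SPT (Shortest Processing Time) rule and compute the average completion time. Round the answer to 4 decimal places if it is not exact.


Sort jobs by processing time (SPT order): [5, 6, 7, 14, 14, 14, 17]
Compute completion times sequentially:
  Job 1: processing = 5, completes at 5
  Job 2: processing = 6, completes at 11
  Job 3: processing = 7, completes at 18
  Job 4: processing = 14, completes at 32
  Job 5: processing = 14, completes at 46
  Job 6: processing = 14, completes at 60
  Job 7: processing = 17, completes at 77
Sum of completion times = 249
Average completion time = 249/7 = 35.5714

35.5714


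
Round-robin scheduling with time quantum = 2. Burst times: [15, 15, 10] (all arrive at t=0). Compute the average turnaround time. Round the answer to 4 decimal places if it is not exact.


Time quantum = 2
Execution trace:
  J1 runs 2 units, time = 2
  J2 runs 2 units, time = 4
  J3 runs 2 units, time = 6
  J1 runs 2 units, time = 8
  J2 runs 2 units, time = 10
  J3 runs 2 units, time = 12
  J1 runs 2 units, time = 14
  J2 runs 2 units, time = 16
  J3 runs 2 units, time = 18
  J1 runs 2 units, time = 20
  J2 runs 2 units, time = 22
  J3 runs 2 units, time = 24
  J1 runs 2 units, time = 26
  J2 runs 2 units, time = 28
  J3 runs 2 units, time = 30
  J1 runs 2 units, time = 32
  J2 runs 2 units, time = 34
  J1 runs 2 units, time = 36
  J2 runs 2 units, time = 38
  J1 runs 1 units, time = 39
  J2 runs 1 units, time = 40
Finish times: [39, 40, 30]
Average turnaround = 109/3 = 36.3333

36.3333


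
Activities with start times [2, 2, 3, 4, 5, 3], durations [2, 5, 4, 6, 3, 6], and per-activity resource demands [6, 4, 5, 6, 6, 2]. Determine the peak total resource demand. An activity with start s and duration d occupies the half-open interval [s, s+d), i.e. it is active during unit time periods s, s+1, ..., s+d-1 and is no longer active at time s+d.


Each activity i is active on [start_i, start_i + duration_i).
Compute total resource usage per time slot:
  t=0: active resources = [], total = 0
  t=1: active resources = [], total = 0
  t=2: active resources = [6, 4], total = 10
  t=3: active resources = [6, 4, 5, 2], total = 17
  t=4: active resources = [4, 5, 6, 2], total = 17
  t=5: active resources = [4, 5, 6, 6, 2], total = 23
  t=6: active resources = [4, 5, 6, 6, 2], total = 23
  t=7: active resources = [6, 6, 2], total = 14
  t=8: active resources = [6, 2], total = 8
  t=9: active resources = [6], total = 6
Peak resource demand = 23

23


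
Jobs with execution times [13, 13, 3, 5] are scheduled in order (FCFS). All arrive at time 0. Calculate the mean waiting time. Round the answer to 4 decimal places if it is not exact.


FCFS order (as given): [13, 13, 3, 5]
Waiting times:
  Job 1: wait = 0
  Job 2: wait = 13
  Job 3: wait = 26
  Job 4: wait = 29
Sum of waiting times = 68
Average waiting time = 68/4 = 17.0

17.0


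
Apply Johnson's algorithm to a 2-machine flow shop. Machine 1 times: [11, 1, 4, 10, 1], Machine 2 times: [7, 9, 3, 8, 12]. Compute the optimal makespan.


Apply Johnson's rule:
  Group 1 (a <= b): [(2, 1, 9), (5, 1, 12)]
  Group 2 (a > b): [(4, 10, 8), (1, 11, 7), (3, 4, 3)]
Optimal job order: [2, 5, 4, 1, 3]
Schedule:
  Job 2: M1 done at 1, M2 done at 10
  Job 5: M1 done at 2, M2 done at 22
  Job 4: M1 done at 12, M2 done at 30
  Job 1: M1 done at 23, M2 done at 37
  Job 3: M1 done at 27, M2 done at 40
Makespan = 40

40


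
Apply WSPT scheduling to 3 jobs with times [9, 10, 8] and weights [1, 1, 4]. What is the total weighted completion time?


Compute p/w ratios and sort ascending (WSPT): [(8, 4), (9, 1), (10, 1)]
Compute weighted completion times:
  Job (p=8,w=4): C=8, w*C=4*8=32
  Job (p=9,w=1): C=17, w*C=1*17=17
  Job (p=10,w=1): C=27, w*C=1*27=27
Total weighted completion time = 76

76


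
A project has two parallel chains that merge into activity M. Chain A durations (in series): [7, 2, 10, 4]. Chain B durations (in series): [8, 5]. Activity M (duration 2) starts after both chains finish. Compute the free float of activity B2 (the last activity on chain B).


ES(B2) = sum of predecessors on chain B = 8
EF(B2) = ES + duration = 8 + 5 = 13
Successor of B2 is M. ES(M) = max(sum(A), sum(B)) = max(23, 13) = 23
Free float = ES(successor) - EF(current) = 23 - 13 = 10

10


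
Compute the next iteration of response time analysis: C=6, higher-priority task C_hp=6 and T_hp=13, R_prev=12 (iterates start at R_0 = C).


R_next = C + ceil(R_prev / T_hp) * C_hp
ceil(12 / 13) = ceil(0.9231) = 1
Interference = 1 * 6 = 6
R_next = 6 + 6 = 12
R_next = R_prev, so the iteration has converged (response time = 12).

12


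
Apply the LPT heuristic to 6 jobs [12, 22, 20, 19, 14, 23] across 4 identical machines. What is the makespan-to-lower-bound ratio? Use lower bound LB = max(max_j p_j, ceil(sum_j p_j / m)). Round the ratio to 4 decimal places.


LPT order: [23, 22, 20, 19, 14, 12]
Machine loads after assignment: [23, 22, 32, 33]
LPT makespan = 33
Lower bound = max(max_job, ceil(total/4)) = max(23, 28) = 28
Ratio = 33 / 28 = 1.1786

1.1786


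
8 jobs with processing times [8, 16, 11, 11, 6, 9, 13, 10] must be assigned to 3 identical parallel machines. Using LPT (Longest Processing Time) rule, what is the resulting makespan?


Sort jobs in decreasing order (LPT): [16, 13, 11, 11, 10, 9, 8, 6]
Assign each job to the least loaded machine:
  Machine 1: jobs [16, 9], load = 25
  Machine 2: jobs [13, 10, 6], load = 29
  Machine 3: jobs [11, 11, 8], load = 30
Makespan = max load = 30

30


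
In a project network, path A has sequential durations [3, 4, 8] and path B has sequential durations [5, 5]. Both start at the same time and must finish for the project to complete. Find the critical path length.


Path A total = 3 + 4 + 8 = 15
Path B total = 5 + 5 = 10
Critical path = longest path = max(15, 10) = 15

15


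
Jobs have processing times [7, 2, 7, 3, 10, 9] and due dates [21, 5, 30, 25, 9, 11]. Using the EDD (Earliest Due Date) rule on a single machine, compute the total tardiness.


Sort by due date (EDD order): [(2, 5), (10, 9), (9, 11), (7, 21), (3, 25), (7, 30)]
Compute completion times and tardiness:
  Job 1: p=2, d=5, C=2, tardiness=max(0,2-5)=0
  Job 2: p=10, d=9, C=12, tardiness=max(0,12-9)=3
  Job 3: p=9, d=11, C=21, tardiness=max(0,21-11)=10
  Job 4: p=7, d=21, C=28, tardiness=max(0,28-21)=7
  Job 5: p=3, d=25, C=31, tardiness=max(0,31-25)=6
  Job 6: p=7, d=30, C=38, tardiness=max(0,38-30)=8
Total tardiness = 34

34


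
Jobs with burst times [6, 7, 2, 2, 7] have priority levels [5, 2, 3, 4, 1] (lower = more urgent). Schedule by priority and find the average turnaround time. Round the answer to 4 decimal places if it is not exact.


Sort by priority (ascending = highest first):
Order: [(1, 7), (2, 7), (3, 2), (4, 2), (5, 6)]
Completion times:
  Priority 1, burst=7, C=7
  Priority 2, burst=7, C=14
  Priority 3, burst=2, C=16
  Priority 4, burst=2, C=18
  Priority 5, burst=6, C=24
Average turnaround = 79/5 = 15.8

15.8


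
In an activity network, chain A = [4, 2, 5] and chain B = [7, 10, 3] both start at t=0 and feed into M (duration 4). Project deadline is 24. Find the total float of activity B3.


Forward pass: ES(B3) = sum of predecessors on chain B = 17
EF = ES + duration = 17 + 3 = 20
Backward pass: LF(M) = deadline = 24; LS(M) = 24 - 4 = 20
LF(B3) = LS(M) - sum(successors on chain B) = 20 - 0 = 20
LS = LF - duration = 20 - 3 = 17
Total float = LS - ES = 17 - 17 = 0

0


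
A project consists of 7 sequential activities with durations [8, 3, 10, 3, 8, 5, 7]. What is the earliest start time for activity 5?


Activity 5 starts after activities 1 through 4 complete.
Predecessor durations: [8, 3, 10, 3]
ES = 8 + 3 + 10 + 3 = 24

24


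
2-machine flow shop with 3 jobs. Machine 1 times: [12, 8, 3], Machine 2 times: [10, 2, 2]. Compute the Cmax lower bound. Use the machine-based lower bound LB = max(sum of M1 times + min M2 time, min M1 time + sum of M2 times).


LB1 = sum(M1 times) + min(M2 times) = 23 + 2 = 25
LB2 = min(M1 times) + sum(M2 times) = 3 + 14 = 17
Lower bound = max(LB1, LB2) = max(25, 17) = 25

25


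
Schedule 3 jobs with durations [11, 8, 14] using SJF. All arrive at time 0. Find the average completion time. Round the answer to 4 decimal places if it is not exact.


SJF order (ascending): [8, 11, 14]
Completion times:
  Job 1: burst=8, C=8
  Job 2: burst=11, C=19
  Job 3: burst=14, C=33
Average completion = 60/3 = 20.0

20.0


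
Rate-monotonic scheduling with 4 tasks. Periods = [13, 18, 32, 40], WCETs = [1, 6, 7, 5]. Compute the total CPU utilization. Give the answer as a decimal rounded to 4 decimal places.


Compute individual utilizations (exact fractions):
  Task 1: C/T = 1/13 (approx. 0.0769)
  Task 2: C/T = 6/18 = 1/3 (approx. 0.3333)
  Task 3: C/T = 7/32 (approx. 0.2188)
  Task 4: C/T = 5/40 = 1/8 (approx. 0.125)
Total utilization U = 1/13 + 1/3 + 7/32 + 1/8 = 941/1248
Rounded to 4 decimal places: U = 0.7540
RM (Liu & Layland) bound for 4 tasks = 0.756828; compare with U = 941/1248 (approx. 0.754006)
U <= bound, so schedulable by RM sufficient condition.

0.7540


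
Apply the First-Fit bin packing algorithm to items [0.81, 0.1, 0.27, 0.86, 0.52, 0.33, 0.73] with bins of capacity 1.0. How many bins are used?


Place items sequentially using First-Fit:
  Item 0.81 -> new Bin 1
  Item 0.1 -> Bin 1 (now 0.91)
  Item 0.27 -> new Bin 2
  Item 0.86 -> new Bin 3
  Item 0.52 -> Bin 2 (now 0.79)
  Item 0.33 -> new Bin 4
  Item 0.73 -> new Bin 5
Total bins used = 5

5


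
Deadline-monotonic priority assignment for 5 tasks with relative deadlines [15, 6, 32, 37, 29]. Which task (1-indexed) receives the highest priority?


Sort tasks by relative deadline (ascending):
  Task 2: deadline = 6
  Task 1: deadline = 15
  Task 5: deadline = 29
  Task 3: deadline = 32
  Task 4: deadline = 37
Priority order (highest first): [2, 1, 5, 3, 4]
Highest priority task = 2

2


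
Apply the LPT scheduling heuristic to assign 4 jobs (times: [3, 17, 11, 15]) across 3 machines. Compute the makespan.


Sort jobs in decreasing order (LPT): [17, 15, 11, 3]
Assign each job to the least loaded machine:
  Machine 1: jobs [17], load = 17
  Machine 2: jobs [15], load = 15
  Machine 3: jobs [11, 3], load = 14
Makespan = max load = 17

17


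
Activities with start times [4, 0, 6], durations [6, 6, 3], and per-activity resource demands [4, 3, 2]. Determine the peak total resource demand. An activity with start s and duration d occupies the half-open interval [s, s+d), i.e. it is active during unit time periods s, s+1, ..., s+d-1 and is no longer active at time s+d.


Each activity i is active on [start_i, start_i + duration_i).
Compute total resource usage per time slot:
  t=0: active resources = [3], total = 3
  t=1: active resources = [3], total = 3
  t=2: active resources = [3], total = 3
  t=3: active resources = [3], total = 3
  t=4: active resources = [4, 3], total = 7
  t=5: active resources = [4, 3], total = 7
  t=6: active resources = [4, 2], total = 6
  t=7: active resources = [4, 2], total = 6
  t=8: active resources = [4, 2], total = 6
  t=9: active resources = [4], total = 4
Peak resource demand = 7

7


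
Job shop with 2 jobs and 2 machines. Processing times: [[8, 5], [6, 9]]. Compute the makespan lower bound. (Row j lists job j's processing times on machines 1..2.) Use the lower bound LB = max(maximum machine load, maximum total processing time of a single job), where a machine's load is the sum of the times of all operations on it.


Machine loads:
  Machine 1: 8 + 6 = 14
  Machine 2: 5 + 9 = 14
Max machine load = 14
Job totals:
  Job 1: 13
  Job 2: 15
Max job total = 15
Lower bound = max(14, 15) = 15

15


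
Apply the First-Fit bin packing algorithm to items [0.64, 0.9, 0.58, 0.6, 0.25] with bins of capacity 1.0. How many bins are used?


Place items sequentially using First-Fit:
  Item 0.64 -> new Bin 1
  Item 0.9 -> new Bin 2
  Item 0.58 -> new Bin 3
  Item 0.6 -> new Bin 4
  Item 0.25 -> Bin 1 (now 0.89)
Total bins used = 4

4


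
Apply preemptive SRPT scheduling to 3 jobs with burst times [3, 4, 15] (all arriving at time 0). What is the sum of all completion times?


Since all jobs arrive at t=0, SRPT equals SPT ordering.
SPT order: [3, 4, 15]
Completion times:
  Job 1: p=3, C=3
  Job 2: p=4, C=7
  Job 3: p=15, C=22
Total completion time = 3 + 7 + 22 = 32

32


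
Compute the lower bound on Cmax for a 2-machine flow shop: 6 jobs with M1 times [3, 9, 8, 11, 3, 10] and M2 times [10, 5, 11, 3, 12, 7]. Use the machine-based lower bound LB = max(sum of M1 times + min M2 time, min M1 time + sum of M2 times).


LB1 = sum(M1 times) + min(M2 times) = 44 + 3 = 47
LB2 = min(M1 times) + sum(M2 times) = 3 + 48 = 51
Lower bound = max(LB1, LB2) = max(47, 51) = 51

51


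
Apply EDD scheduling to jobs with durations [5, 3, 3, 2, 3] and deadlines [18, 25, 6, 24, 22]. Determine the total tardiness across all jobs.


Sort by due date (EDD order): [(3, 6), (5, 18), (3, 22), (2, 24), (3, 25)]
Compute completion times and tardiness:
  Job 1: p=3, d=6, C=3, tardiness=max(0,3-6)=0
  Job 2: p=5, d=18, C=8, tardiness=max(0,8-18)=0
  Job 3: p=3, d=22, C=11, tardiness=max(0,11-22)=0
  Job 4: p=2, d=24, C=13, tardiness=max(0,13-24)=0
  Job 5: p=3, d=25, C=16, tardiness=max(0,16-25)=0
Total tardiness = 0

0


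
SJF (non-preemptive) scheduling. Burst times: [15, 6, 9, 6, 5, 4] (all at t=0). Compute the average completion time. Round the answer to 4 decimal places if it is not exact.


SJF order (ascending): [4, 5, 6, 6, 9, 15]
Completion times:
  Job 1: burst=4, C=4
  Job 2: burst=5, C=9
  Job 3: burst=6, C=15
  Job 4: burst=6, C=21
  Job 5: burst=9, C=30
  Job 6: burst=15, C=45
Average completion = 124/6 = 20.6667

20.6667


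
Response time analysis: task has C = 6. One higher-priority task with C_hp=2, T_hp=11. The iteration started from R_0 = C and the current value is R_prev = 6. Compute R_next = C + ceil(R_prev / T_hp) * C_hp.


R_next = C + ceil(R_prev / T_hp) * C_hp
ceil(6 / 11) = ceil(0.5455) = 1
Interference = 1 * 2 = 2
R_next = 6 + 2 = 8

8


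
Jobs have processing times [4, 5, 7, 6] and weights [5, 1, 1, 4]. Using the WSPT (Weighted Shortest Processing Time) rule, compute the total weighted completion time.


Compute p/w ratios and sort ascending (WSPT): [(4, 5), (6, 4), (5, 1), (7, 1)]
Compute weighted completion times:
  Job (p=4,w=5): C=4, w*C=5*4=20
  Job (p=6,w=4): C=10, w*C=4*10=40
  Job (p=5,w=1): C=15, w*C=1*15=15
  Job (p=7,w=1): C=22, w*C=1*22=22
Total weighted completion time = 97

97


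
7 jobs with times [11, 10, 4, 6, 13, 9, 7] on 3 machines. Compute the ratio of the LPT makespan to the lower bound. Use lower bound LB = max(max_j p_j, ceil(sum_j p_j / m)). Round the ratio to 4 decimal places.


LPT order: [13, 11, 10, 9, 7, 6, 4]
Machine loads after assignment: [19, 22, 19]
LPT makespan = 22
Lower bound = max(max_job, ceil(total/3)) = max(13, 20) = 20
Ratio = 22 / 20 = 1.1

1.1


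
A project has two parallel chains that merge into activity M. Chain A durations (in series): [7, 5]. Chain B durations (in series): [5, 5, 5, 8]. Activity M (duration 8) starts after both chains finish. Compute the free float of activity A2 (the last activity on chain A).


ES(A2) = sum of predecessors on chain A = 7
EF(A2) = ES + duration = 7 + 5 = 12
Successor of A2 is M. ES(M) = max(sum(A), sum(B)) = max(12, 23) = 23
Free float = ES(successor) - EF(current) = 23 - 12 = 11

11


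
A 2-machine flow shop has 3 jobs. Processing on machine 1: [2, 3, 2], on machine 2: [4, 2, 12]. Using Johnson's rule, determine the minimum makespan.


Apply Johnson's rule:
  Group 1 (a <= b): [(1, 2, 4), (3, 2, 12)]
  Group 2 (a > b): [(2, 3, 2)]
Optimal job order: [1, 3, 2]
Schedule:
  Job 1: M1 done at 2, M2 done at 6
  Job 3: M1 done at 4, M2 done at 18
  Job 2: M1 done at 7, M2 done at 20
Makespan = 20

20


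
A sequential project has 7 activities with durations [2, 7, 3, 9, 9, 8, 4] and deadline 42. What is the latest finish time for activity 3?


LF(activity 3) = deadline - sum of successor durations
Successors: activities 4 through 7 with durations [9, 9, 8, 4]
Sum of successor durations = 30
LF = 42 - 30 = 12

12


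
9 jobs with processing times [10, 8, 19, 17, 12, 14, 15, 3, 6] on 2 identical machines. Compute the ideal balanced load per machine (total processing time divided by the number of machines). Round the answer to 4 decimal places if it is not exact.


Total processing time = 10 + 8 + 19 + 17 + 12 + 14 + 15 + 3 + 6 = 104
Number of machines = 2
Ideal balanced load = 104 / 2 = 52.0

52.0


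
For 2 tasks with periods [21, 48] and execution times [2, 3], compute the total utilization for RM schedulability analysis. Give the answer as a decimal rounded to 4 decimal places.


Compute individual utilizations (exact fractions):
  Task 1: C/T = 2/21 (approx. 0.0952)
  Task 2: C/T = 3/48 = 1/16 (approx. 0.0625)
Total utilization U = 2/21 + 1/16 = 53/336
Rounded to 4 decimal places: U = 0.1577
RM (Liu & Layland) bound for 2 tasks = 0.828427; compare with U = 53/336 (approx. 0.157738)
U <= bound, so schedulable by RM sufficient condition.

0.1577
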